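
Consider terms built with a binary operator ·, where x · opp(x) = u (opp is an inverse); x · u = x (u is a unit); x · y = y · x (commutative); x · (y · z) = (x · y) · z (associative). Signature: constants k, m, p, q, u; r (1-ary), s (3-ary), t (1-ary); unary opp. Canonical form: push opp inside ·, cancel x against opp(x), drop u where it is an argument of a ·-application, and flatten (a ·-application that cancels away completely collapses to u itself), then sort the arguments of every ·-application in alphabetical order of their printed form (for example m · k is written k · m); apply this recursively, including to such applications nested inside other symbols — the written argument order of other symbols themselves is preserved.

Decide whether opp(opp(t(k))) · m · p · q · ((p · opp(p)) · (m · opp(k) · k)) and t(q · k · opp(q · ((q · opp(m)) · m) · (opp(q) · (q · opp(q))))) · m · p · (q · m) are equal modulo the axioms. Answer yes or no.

Answer: yes — both canonical forms are m · m · p · q · t(k)

Derivation:
Left:  opp(opp(t(k))) · m · p · q · ((p · opp(p)) · (m · opp(k) · k))
  Push opp inside:  distribute opp over · and collapse double opp
  Cancel inverse pairs:  k cancels
  Combine occurrences:  t(k) · m · m · p · q
  Sort arguments:  m · m · p · q · t(k)
Right:  t(q · k · opp(q · ((q · opp(m)) · m) · (opp(q) · (q · opp(q))))) · m · p · (q · m)
  Push opp inside:  distribute opp over · and collapse double opp
  Collect:  t(k) · m · m · p · q
  Sort arguments:  m · m · p · q · t(k)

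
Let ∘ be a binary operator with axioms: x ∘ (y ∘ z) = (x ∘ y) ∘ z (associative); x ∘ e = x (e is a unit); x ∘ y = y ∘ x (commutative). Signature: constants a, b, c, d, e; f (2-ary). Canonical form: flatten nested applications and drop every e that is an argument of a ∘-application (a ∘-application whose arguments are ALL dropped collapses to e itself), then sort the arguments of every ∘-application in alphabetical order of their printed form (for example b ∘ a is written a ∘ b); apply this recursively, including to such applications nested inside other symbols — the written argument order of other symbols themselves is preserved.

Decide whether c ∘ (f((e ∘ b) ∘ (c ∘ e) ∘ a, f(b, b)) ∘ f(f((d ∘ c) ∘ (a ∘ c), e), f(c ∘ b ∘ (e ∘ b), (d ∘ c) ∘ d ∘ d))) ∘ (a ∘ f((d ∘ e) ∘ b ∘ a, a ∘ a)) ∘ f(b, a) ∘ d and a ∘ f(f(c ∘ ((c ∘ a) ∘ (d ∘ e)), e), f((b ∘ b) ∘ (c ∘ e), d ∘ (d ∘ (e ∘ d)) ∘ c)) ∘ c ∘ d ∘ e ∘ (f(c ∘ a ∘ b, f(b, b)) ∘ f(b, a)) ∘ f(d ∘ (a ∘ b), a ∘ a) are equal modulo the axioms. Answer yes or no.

Left:  c ∘ (f((e ∘ b) ∘ (c ∘ e) ∘ a, f(b, b)) ∘ f(f((d ∘ c) ∘ (a ∘ c), e), f(c ∘ b ∘ (e ∘ b), (d ∘ c) ∘ d ∘ d))) ∘ (a ∘ f((d ∘ e) ∘ b ∘ a, a ∘ a)) ∘ f(b, a) ∘ d
  Un-nest:  c ∘ f((e ∘ b) ∘ (c ∘ e) ∘ a, f(b, b)) ∘ f(f((d ∘ c) ∘ (a ∘ c), e), f(c ∘ b ∘ (e ∘ b), (d ∘ c) ∘ d ∘ d)) ∘ a ∘ f((d ∘ e) ∘ b ∘ a, a ∘ a) ∘ f(b, a) ∘ d
  Canonicalize subterm:  f((e ∘ b) ∘ (c ∘ e) ∘ a, f(b, b))  →  f(a ∘ b ∘ c, f(b, b))
  Inside:  f(f((d ∘ c) ∘ (a ∘ c), e), f(c ∘ b ∘ (e ∘ b), (d ∘ c) ∘ d ∘ d))  →  f(f(a ∘ c ∘ c ∘ d, e), f(b ∘ b ∘ c, c ∘ d ∘ d ∘ d))
  Canonicalize subterm:  f((d ∘ e) ∘ b ∘ a, a ∘ a)  →  f(a ∘ b ∘ d, a ∘ a)
  Sort arguments:  a ∘ c ∘ d ∘ f(a ∘ b ∘ c, f(b, b)) ∘ f(a ∘ b ∘ d, a ∘ a) ∘ f(b, a) ∘ f(f(a ∘ c ∘ c ∘ d, e), f(b ∘ b ∘ c, c ∘ d ∘ d ∘ d))
Right:  a ∘ f(f(c ∘ ((c ∘ a) ∘ (d ∘ e)), e), f((b ∘ b) ∘ (c ∘ e), d ∘ (d ∘ (e ∘ d)) ∘ c)) ∘ c ∘ d ∘ e ∘ (f(c ∘ a ∘ b, f(b, b)) ∘ f(b, a)) ∘ f(d ∘ (a ∘ b), a ∘ a)
  Merge nested applications:  a ∘ f(f(c ∘ ((c ∘ a) ∘ (d ∘ e)), e), f((b ∘ b) ∘ (c ∘ e), d ∘ (d ∘ (e ∘ d)) ∘ c)) ∘ c ∘ d ∘ e ∘ f(c ∘ a ∘ b, f(b, b)) ∘ f(b, a) ∘ f(d ∘ (a ∘ b), a ∘ a)
  Inside:  f(f(c ∘ ((c ∘ a) ∘ (d ∘ e)), e), f((b ∘ b) ∘ (c ∘ e), d ∘ (d ∘ (e ∘ d)) ∘ c))  →  f(f(a ∘ c ∘ c ∘ d, e), f(b ∘ b ∘ c, c ∘ d ∘ d ∘ d))
  Simplify inside:  f(c ∘ a ∘ b, f(b, b))  →  f(a ∘ b ∘ c, f(b, b))
  Simplify inside:  f(d ∘ (a ∘ b), a ∘ a)  →  f(a ∘ b ∘ d, a ∘ a)
  Unit:  drop e
  Sort arguments:  a ∘ c ∘ d ∘ f(a ∘ b ∘ c, f(b, b)) ∘ f(a ∘ b ∘ d, a ∘ a) ∘ f(b, a) ∘ f(f(a ∘ c ∘ c ∘ d, e), f(b ∘ b ∘ c, c ∘ d ∘ d ∘ d))

Answer: yes — both canonical forms are a ∘ c ∘ d ∘ f(a ∘ b ∘ c, f(b, b)) ∘ f(a ∘ b ∘ d, a ∘ a) ∘ f(b, a) ∘ f(f(a ∘ c ∘ c ∘ d, e), f(b ∘ b ∘ c, c ∘ d ∘ d ∘ d))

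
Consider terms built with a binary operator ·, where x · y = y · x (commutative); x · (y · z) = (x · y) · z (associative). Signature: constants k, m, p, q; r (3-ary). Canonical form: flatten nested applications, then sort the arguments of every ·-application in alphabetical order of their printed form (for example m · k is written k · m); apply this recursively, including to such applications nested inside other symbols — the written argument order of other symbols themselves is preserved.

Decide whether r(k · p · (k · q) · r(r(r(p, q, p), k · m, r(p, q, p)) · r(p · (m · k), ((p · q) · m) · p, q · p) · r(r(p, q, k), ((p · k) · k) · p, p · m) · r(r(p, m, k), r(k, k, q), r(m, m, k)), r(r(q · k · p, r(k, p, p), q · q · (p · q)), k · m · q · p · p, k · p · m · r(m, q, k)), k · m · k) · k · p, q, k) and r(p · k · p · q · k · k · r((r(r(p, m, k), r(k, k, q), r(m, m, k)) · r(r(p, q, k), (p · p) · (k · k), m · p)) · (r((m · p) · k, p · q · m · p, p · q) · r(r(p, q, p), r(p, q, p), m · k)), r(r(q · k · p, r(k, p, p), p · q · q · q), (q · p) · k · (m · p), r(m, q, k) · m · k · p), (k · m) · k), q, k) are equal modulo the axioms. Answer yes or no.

Answer: no — r(k · k · k · p · p · q · r(r(k · m · p, m · p · p · q, p · q) · r(r(p, m, k), r(k, k, q), r(m, m, k)) · r(r(p, q, k), k · k · p · p, m · p) · r(r(p, q, p), k · m, r(p, q, p)), r(r(k · p · q, r(k, p, p), p · q · q · q), k · m · p · p · q, k · m · p · r(m, q, k)), k · k · m), q, k) vs r(k · k · k · p · p · q · r(r(k · m · p, m · p · p · q, p · q) · r(r(p, m, k), r(k, k, q), r(m, m, k)) · r(r(p, q, k), k · k · p · p, m · p) · r(r(p, q, p), r(p, q, p), k · m), r(r(k · p · q, r(k, p, p), p · q · q · q), k · m · p · p · q, k · m · p · r(m, q, k)), k · k · m), q, k)

Derivation:
Left:  r(k · p · (k · q) · r(r(r(p, q, p), k · m, r(p, q, p)) · r(p · (m · k), ((p · q) · m) · p, q · p) · r(r(p, q, k), ((p · k) · k) · p, p · m) · r(r(p, m, k), r(k, k, q), r(m, m, k)), r(r(q · k · p, r(k, p, p), q · q · (p · q)), k · m · q · p · p, k · p · m · r(m, q, k)), k · m · k) · k · p, q, k)
  Focus inside:  k · p · (k · q) · r(r(r(p, q, p), k · m, r(p, q, p)) · r(p · (m · k), ((p · q) · m) · p, q · p) · r(r(p, q, k), ((p · k) · k) · p, p · m) · r(r(p, m, k), r(k, k, q), r(m, m, k)), r(r(q · k · p, r(k, p, p), q · q · (p · q)), k · m · q · p · p, k · p · m · r(m, q, k)), k · m · k) · k · p
  Un-nest:  k · p · k · q · r(r(r(p, q, p), k · m, r(p, q, p)) · r(p · (m · k), ((p · q) · m) · p, q · p) · r(r(p, q, k), ((p · k) · k) · p, p · m) · r(r(p, m, k), r(k, k, q), r(m, m, k)), r(r(q · k · p, r(k, p, p), q · q · (p · q)), k · m · q · p · p, k · p · m · r(m, q, k)), k · m · k) · k · p
  Canonicalize subterm:  r(r(r(p, q, p), k · m, r(p, q, p)) · r(p · (m · k), ((p · q) · m) · p, q · p) · r(r(p, q, k), ((p · k) · k) · p, p · m) · r(r(p, m, k), r(k, k, q), r(m, m, k)), r(r(q · k · p, r(k, p, p), q · q · (p · q)), k · m · q · p · p, k · p · m · r(m, q, k)), k · m · k)  →  r(r(k · m · p, m · p · p · q, p · q) · r(r(p, m, k), r(k, k, q), r(m, m, k)) · r(r(p, q, k), k · k · p · p, m · p) · r(r(p, q, p), k · m, r(p, q, p)), r(r(k · p · q, r(k, p, p), p · q · q · q), k · m · p · p · q, k · m · p · r(m, q, k)), k · k · m)
  Sort:  k · k · k · p · p · q · r(r(k · m · p, m · p · p · q, p · q) · r(r(p, m, k), r(k, k, q), r(m, m, k)) · r(r(p, q, k), k · k · p · p, m · p) · r(r(p, q, p), k · m, r(p, q, p)), r(r(k · p · q, r(k, p, p), p · q · q · q), k · m · p · p · q, k · m · p · r(m, q, k)), k · k · m)
  Reassemble:  r(k · k · k · p · p · q · r(r(k · m · p, m · p · p · q, p · q) · r(r(p, m, k), r(k, k, q), r(m, m, k)) · r(r(p, q, k), k · k · p · p, m · p) · r(r(p, q, p), k · m, r(p, q, p)), r(r(k · p · q, r(k, p, p), p · q · q · q), k · m · p · p · q, k · m · p · r(m, q, k)), k · k · m), q, k)
Right:  r(p · k · p · q · k · k · r((r(r(p, m, k), r(k, k, q), r(m, m, k)) · r(r(p, q, k), (p · p) · (k · k), m · p)) · (r((m · p) · k, p · q · m · p, p · q) · r(r(p, q, p), r(p, q, p), m · k)), r(r(q · k · p, r(k, p, p), p · q · q · q), (q · p) · k · (m · p), r(m, q, k) · m · k · p), (k · m) · k), q, k)
  Descend into:  p · k · p · q · k · k · r((r(r(p, m, k), r(k, k, q), r(m, m, k)) · r(r(p, q, k), (p · p) · (k · k), m · p)) · (r((m · p) · k, p · q · m · p, p · q) · r(r(p, q, p), r(p, q, p), m · k)), r(r(q · k · p, r(k, p, p), p · q · q · q), (q · p) · k · (m · p), r(m, q, k) · m · k · p), (k · m) · k)
  Inside:  r((r(r(p, m, k), r(k, k, q), r(m, m, k)) · r(r(p, q, k), (p · p) · (k · k), m · p)) · (r((m · p) · k, p · q · m · p, p · q) · r(r(p, q, p), r(p, q, p), m · k)), r(r(q · k · p, r(k, p, p), p · q · q · q), (q · p) · k · (m · p), r(m, q, k) · m · k · p), (k · m) · k)  →  r(r(k · m · p, m · p · p · q, p · q) · r(r(p, m, k), r(k, k, q), r(m, m, k)) · r(r(p, q, k), k · k · p · p, m · p) · r(r(p, q, p), r(p, q, p), k · m), r(r(k · p · q, r(k, p, p), p · q · q · q), k · m · p · p · q, k · m · p · r(m, q, k)), k · k · m)
  Sort arguments:  k · k · k · p · p · q · r(r(k · m · p, m · p · p · q, p · q) · r(r(p, m, k), r(k, k, q), r(m, m, k)) · r(r(p, q, k), k · k · p · p, m · p) · r(r(p, q, p), r(p, q, p), k · m), r(r(k · p · q, r(k, p, p), p · q · q · q), k · m · p · p · q, k · m · p · r(m, q, k)), k · k · m)
  Reassemble:  r(k · k · k · p · p · q · r(r(k · m · p, m · p · p · q, p · q) · r(r(p, m, k), r(k, k, q), r(m, m, k)) · r(r(p, q, k), k · k · p · p, m · p) · r(r(p, q, p), r(p, q, p), k · m), r(r(k · p · q, r(k, p, p), p · q · q · q), k · m · p · p · q, k · m · p · r(m, q, k)), k · k · m), q, k)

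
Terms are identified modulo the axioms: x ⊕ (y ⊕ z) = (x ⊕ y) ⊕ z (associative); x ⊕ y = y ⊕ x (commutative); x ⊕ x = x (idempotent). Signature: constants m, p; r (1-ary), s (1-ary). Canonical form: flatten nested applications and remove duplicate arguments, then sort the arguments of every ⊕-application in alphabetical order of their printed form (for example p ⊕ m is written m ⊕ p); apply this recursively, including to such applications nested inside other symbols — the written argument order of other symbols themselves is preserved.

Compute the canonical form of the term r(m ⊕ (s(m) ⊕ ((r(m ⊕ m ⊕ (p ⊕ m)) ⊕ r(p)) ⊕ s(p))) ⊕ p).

Answer: r(m ⊕ p ⊕ r(m ⊕ p) ⊕ r(p) ⊕ s(m) ⊕ s(p))

Derivation:
Focus inside:  m ⊕ (s(m) ⊕ ((r(m ⊕ m ⊕ (p ⊕ m)) ⊕ r(p)) ⊕ s(p))) ⊕ p
Flatten:  m ⊕ s(m) ⊕ r(m ⊕ m ⊕ (p ⊕ m)) ⊕ r(p) ⊕ s(p) ⊕ p
Simplify inside:  r(m ⊕ m ⊕ (p ⊕ m))  →  r(m ⊕ p)
Sort arguments:  m ⊕ p ⊕ r(m ⊕ p) ⊕ r(p) ⊕ s(m) ⊕ s(p)
Put back:  r(m ⊕ p ⊕ r(m ⊕ p) ⊕ r(p) ⊕ s(m) ⊕ s(p))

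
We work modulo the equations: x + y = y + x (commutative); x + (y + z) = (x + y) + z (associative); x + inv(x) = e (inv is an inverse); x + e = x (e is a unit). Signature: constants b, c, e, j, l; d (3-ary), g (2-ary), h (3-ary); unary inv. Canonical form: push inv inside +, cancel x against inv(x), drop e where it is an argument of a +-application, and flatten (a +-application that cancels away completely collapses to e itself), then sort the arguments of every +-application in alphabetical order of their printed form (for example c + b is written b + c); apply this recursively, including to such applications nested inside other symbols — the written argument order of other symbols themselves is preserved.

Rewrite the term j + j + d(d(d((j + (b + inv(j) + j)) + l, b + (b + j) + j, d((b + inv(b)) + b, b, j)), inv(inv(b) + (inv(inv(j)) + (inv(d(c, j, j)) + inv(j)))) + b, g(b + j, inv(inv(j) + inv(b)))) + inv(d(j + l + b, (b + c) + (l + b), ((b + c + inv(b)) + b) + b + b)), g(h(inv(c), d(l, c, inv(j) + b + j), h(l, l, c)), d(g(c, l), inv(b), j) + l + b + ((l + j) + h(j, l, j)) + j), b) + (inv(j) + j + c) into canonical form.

Push inv inside:  distribute inv over + and collapse double inv
Collect:  j + j + d(d(d(b + j + l, b + b + j + j, d(b, b, j)), b + b + d(c, j, j), g(b + j, b + j)) + inv(d(b + j + l, b + b + c + l, b + b + b + c)), g(h(inv(c), d(l, c, b), h(l, l, c)), b + d(g(c, l), inv(b), j) + h(j, l, j) + j + j + l + l), b) + c
Sort arguments:  c + d(d(d(b + j + l, b + b + j + j, d(b, b, j)), b + b + d(c, j, j), g(b + j, b + j)) + inv(d(b + j + l, b + b + c + l, b + b + b + c)), g(h(inv(c), d(l, c, b), h(l, l, c)), b + d(g(c, l), inv(b), j) + h(j, l, j) + j + j + l + l), b) + j + j

Answer: c + d(d(d(b + j + l, b + b + j + j, d(b, b, j)), b + b + d(c, j, j), g(b + j, b + j)) + inv(d(b + j + l, b + b + c + l, b + b + b + c)), g(h(inv(c), d(l, c, b), h(l, l, c)), b + d(g(c, l), inv(b), j) + h(j, l, j) + j + j + l + l), b) + j + j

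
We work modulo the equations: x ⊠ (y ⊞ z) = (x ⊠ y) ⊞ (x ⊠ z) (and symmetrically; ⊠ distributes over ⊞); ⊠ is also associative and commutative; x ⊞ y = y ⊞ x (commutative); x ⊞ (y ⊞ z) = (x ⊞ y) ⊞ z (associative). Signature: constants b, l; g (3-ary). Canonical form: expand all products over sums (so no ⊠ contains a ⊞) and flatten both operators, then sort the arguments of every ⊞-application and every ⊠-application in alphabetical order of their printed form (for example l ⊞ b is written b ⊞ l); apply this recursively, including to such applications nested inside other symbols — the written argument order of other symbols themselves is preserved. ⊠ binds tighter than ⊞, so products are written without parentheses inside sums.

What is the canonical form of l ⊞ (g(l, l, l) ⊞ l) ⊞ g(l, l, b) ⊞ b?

Answer: b ⊞ g(l, l, b) ⊞ g(l, l, l) ⊞ l ⊞ l

Derivation:
Merge nested applications:  l ⊞ g(l, l, l) ⊞ l ⊞ g(l, l, b) ⊞ b
Sort:  b ⊞ g(l, l, b) ⊞ g(l, l, l) ⊞ l ⊞ l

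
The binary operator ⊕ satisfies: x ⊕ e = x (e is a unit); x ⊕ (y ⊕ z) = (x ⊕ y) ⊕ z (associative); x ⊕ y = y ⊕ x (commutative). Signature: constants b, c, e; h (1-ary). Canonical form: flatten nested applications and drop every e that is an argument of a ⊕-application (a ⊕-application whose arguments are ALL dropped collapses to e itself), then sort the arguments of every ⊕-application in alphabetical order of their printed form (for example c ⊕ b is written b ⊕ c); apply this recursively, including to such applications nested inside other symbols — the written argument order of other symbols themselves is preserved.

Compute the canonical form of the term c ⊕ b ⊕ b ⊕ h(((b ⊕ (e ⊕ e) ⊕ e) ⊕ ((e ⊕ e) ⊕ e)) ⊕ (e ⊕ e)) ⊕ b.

Simplify inside:  h(((b ⊕ (e ⊕ e) ⊕ e) ⊕ ((e ⊕ e) ⊕ e)) ⊕ (e ⊕ e))  →  h(b)
Order the arguments:  b ⊕ b ⊕ b ⊕ c ⊕ h(b)

Answer: b ⊕ b ⊕ b ⊕ c ⊕ h(b)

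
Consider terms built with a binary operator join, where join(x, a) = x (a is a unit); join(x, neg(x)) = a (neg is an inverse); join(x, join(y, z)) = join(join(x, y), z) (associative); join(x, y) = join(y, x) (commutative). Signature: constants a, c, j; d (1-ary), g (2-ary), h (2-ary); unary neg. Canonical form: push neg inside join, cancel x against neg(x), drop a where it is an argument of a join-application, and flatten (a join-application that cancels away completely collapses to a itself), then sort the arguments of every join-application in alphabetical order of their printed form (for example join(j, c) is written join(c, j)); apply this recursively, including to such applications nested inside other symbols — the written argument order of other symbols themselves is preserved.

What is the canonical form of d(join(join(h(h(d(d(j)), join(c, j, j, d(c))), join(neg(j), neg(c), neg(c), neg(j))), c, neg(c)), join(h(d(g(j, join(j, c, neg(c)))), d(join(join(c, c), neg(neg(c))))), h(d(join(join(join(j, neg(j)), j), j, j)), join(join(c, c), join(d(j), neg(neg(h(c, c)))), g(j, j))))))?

Answer: d(join(h(d(g(j, j)), d(join(c, c, c))), h(d(join(j, j, j)), join(c, c, d(j), g(j, j), h(c, c))), h(h(d(d(j)), join(c, d(c), j, j)), join(neg(c), neg(c), neg(j), neg(j)))))

Derivation:
Work inside:  join(join(h(h(d(d(j)), join(c, j, j, d(c))), join(neg(j), neg(c), neg(c), neg(j))), c, neg(c)), join(h(d(g(j, join(j, c, neg(c)))), d(join(join(c, c), neg(neg(c))))), h(d(join(join(join(j, neg(j)), j), j, j)), join(join(c, c), join(d(j), neg(neg(h(c, c)))), g(j, j)))))
Push neg inside:  distribute neg over join and collapse double neg
Cancel:  c cancels
Collect:  join(h(h(d(d(j)), join(c, d(c), j, j)), join(neg(c), neg(c), neg(j), neg(j))), h(d(g(j, j)), d(join(c, c, c))), h(d(join(j, j, j)), join(c, c, d(j), g(j, j), h(c, c))))
Sort arguments:  join(h(d(g(j, j)), d(join(c, c, c))), h(d(join(j, j, j)), join(c, c, d(j), g(j, j), h(c, c))), h(h(d(d(j)), join(c, d(c), j, j)), join(neg(c), neg(c), neg(j), neg(j))))
Rebuild:  d(join(h(d(g(j, j)), d(join(c, c, c))), h(d(join(j, j, j)), join(c, c, d(j), g(j, j), h(c, c))), h(h(d(d(j)), join(c, d(c), j, j)), join(neg(c), neg(c), neg(j), neg(j)))))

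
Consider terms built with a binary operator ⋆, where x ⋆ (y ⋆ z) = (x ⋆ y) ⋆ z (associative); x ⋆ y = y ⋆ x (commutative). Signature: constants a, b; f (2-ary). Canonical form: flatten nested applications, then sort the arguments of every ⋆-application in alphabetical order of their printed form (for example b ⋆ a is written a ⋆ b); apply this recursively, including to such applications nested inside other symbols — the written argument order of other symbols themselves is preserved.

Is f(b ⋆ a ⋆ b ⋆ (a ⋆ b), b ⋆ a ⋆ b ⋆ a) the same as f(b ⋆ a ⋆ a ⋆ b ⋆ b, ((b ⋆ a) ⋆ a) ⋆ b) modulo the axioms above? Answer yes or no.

Answer: yes — both canonical forms are f(a ⋆ a ⋆ b ⋆ b ⋆ b, a ⋆ a ⋆ b ⋆ b)

Derivation:
Left:  f(b ⋆ a ⋆ b ⋆ (a ⋆ b), b ⋆ a ⋆ b ⋆ a)
  Work inside:  b ⋆ a ⋆ b ⋆ (a ⋆ b)
  Flatten:  b ⋆ a ⋆ b ⋆ a ⋆ b
  Sort arguments:  a ⋆ a ⋆ b ⋆ b ⋆ b
  Put back:  f(a ⋆ a ⋆ b ⋆ b ⋆ b, a ⋆ a ⋆ b ⋆ b)
Right:  f(b ⋆ a ⋆ a ⋆ b ⋆ b, ((b ⋆ a) ⋆ a) ⋆ b)
  Work inside:  ((b ⋆ a) ⋆ a) ⋆ b
  Merge nested applications:  b ⋆ a ⋆ a ⋆ b
  Order the arguments:  a ⋆ a ⋆ b ⋆ b
  Rebuild:  f(a ⋆ a ⋆ b ⋆ b ⋆ b, a ⋆ a ⋆ b ⋆ b)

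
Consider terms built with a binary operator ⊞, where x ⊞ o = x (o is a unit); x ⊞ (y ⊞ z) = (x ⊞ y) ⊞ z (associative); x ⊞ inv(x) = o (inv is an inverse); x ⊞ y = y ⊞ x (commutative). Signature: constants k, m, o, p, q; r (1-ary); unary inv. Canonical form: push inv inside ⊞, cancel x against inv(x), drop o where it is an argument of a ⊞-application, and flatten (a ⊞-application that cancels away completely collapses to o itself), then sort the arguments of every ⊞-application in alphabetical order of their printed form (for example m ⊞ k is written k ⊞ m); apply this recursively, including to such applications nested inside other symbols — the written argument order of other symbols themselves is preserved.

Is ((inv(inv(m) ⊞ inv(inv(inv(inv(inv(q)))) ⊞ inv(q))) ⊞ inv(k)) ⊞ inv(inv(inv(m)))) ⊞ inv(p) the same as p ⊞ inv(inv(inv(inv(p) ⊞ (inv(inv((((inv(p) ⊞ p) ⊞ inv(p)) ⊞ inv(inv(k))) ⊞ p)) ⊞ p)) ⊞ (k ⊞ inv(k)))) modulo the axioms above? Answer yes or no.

Left:  ((inv(inv(m) ⊞ inv(inv(inv(inv(inv(q)))) ⊞ inv(q))) ⊞ inv(k)) ⊞ inv(inv(inv(m)))) ⊞ inv(p)
  Push inv inside:  distribute inv over ⊞ and collapse double inv
  Cancel inverse pairs:  m cancels; q cancels
  Combine occurrences:  inv(k) ⊞ inv(p)
Right:  p ⊞ inv(inv(inv(inv(p) ⊞ (inv(inv((((inv(p) ⊞ p) ⊞ inv(p)) ⊞ inv(inv(k))) ⊞ p)) ⊞ p)) ⊞ (k ⊞ inv(k))))
  Push inv inside:  distribute inv over ⊞ and collapse double inv
  Collect terms:  p ⊞ inv(k)
  Sort arguments:  inv(k) ⊞ p

Answer: no — inv(k) ⊞ inv(p) vs inv(k) ⊞ p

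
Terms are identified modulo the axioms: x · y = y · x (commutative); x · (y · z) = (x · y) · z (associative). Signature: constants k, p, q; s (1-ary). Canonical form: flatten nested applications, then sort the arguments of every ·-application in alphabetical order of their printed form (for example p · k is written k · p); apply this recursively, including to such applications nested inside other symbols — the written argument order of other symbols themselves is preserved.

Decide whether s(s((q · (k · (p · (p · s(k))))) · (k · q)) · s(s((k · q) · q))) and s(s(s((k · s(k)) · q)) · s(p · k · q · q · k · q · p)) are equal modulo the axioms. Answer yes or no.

Left:  s(s((q · (k · (p · (p · s(k))))) · (k · q)) · s(s((k · q) · q)))
  Focus inside:  s((q · (k · (p · (p · s(k))))) · (k · q)) · s(s((k · q) · q))
  Canonicalize subterm:  s((q · (k · (p · (p · s(k))))) · (k · q))  →  s(k · k · p · p · q · q · s(k))
  Inside:  s(s((k · q) · q))  →  s(s(k · q · q))
  Sort arguments:  s(k · k · p · p · q · q · s(k)) · s(s(k · q · q))
  Rebuild:  s(s(k · k · p · p · q · q · s(k)) · s(s(k · q · q)))
Right:  s(s(s((k · s(k)) · q)) · s(p · k · q · q · k · q · p))
  Focus inside:  s(s((k · s(k)) · q)) · s(p · k · q · q · k · q · p)
  Simplify inside:  s(s((k · s(k)) · q))  →  s(s(k · q · s(k)))
  Inside:  s(p · k · q · q · k · q · p)  →  s(k · k · p · p · q · q · q)
  Order the arguments:  s(k · k · p · p · q · q · q) · s(s(k · q · s(k)))
  Put back:  s(s(k · k · p · p · q · q · q) · s(s(k · q · s(k))))

Answer: no — s(s(k · k · p · p · q · q · s(k)) · s(s(k · q · q))) vs s(s(k · k · p · p · q · q · q) · s(s(k · q · s(k))))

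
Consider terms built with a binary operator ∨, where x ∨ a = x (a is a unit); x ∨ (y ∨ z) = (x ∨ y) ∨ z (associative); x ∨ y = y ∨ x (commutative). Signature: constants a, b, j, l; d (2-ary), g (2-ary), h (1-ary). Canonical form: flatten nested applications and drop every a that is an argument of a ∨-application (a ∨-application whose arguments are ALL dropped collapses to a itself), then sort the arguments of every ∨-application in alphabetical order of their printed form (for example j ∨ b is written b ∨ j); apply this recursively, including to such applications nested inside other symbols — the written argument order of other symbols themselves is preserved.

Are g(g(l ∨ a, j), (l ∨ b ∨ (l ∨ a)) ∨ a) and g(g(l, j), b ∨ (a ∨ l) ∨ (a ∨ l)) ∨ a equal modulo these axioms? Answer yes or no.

Answer: yes — both canonical forms are g(g(l, j), b ∨ l ∨ l)

Derivation:
Left:  g(g(l ∨ a, j), (l ∨ b ∨ (l ∨ a)) ∨ a)
  Focus inside:  (l ∨ b ∨ (l ∨ a)) ∨ a
  Un-nest:  l ∨ b ∨ l ∨ a ∨ a
  Units out:  drop a (×2)
  Sort arguments:  b ∨ l ∨ l
  Rebuild:  g(g(l, j), b ∨ l ∨ l)
Right:  g(g(l, j), b ∨ (a ∨ l) ∨ (a ∨ l)) ∨ a
  Simplify inside:  g(g(l, j), b ∨ (a ∨ l) ∨ (a ∨ l))  →  g(g(l, j), b ∨ l ∨ l)
  Drop the unit:  drop a
  Sort arguments:  g(g(l, j), b ∨ l ∨ l)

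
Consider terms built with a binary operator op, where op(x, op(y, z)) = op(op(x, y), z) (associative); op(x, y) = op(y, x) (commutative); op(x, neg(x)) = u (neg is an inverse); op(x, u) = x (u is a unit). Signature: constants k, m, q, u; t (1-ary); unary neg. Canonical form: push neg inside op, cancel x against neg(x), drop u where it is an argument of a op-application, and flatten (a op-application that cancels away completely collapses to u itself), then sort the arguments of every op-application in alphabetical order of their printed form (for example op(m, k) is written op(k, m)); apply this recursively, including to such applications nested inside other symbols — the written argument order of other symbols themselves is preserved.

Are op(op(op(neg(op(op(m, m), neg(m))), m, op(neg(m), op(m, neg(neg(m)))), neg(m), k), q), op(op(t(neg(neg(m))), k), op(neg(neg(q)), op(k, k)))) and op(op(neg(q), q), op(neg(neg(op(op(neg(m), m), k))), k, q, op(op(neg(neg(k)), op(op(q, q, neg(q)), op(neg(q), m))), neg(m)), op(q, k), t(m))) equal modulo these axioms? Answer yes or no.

Left:  op(op(op(neg(op(op(m, m), neg(m))), m, op(neg(m), op(m, neg(neg(m)))), neg(m), k), q), op(op(t(neg(neg(m))), k), op(neg(neg(q)), op(k, k))))
  Push neg inside:  distribute neg over op and collapse double neg
  Inverses cancel:  m cancels
  Combine occurrences:  op(k, k, k, k, q, q, t(m))
Right:  op(op(neg(q), q), op(neg(neg(op(op(neg(m), m), k))), k, q, op(op(neg(neg(k)), op(op(q, q, neg(q)), op(neg(q), m))), neg(m)), op(q, k), t(m)))
  Push neg inside:  distribute neg over op and collapse double neg
  Inverses cancel:  m cancels
  Combine occurrences:  op(q, q, k, k, k, k, t(m))
  Sort:  op(k, k, k, k, q, q, t(m))

Answer: yes — both canonical forms are op(k, k, k, k, q, q, t(m))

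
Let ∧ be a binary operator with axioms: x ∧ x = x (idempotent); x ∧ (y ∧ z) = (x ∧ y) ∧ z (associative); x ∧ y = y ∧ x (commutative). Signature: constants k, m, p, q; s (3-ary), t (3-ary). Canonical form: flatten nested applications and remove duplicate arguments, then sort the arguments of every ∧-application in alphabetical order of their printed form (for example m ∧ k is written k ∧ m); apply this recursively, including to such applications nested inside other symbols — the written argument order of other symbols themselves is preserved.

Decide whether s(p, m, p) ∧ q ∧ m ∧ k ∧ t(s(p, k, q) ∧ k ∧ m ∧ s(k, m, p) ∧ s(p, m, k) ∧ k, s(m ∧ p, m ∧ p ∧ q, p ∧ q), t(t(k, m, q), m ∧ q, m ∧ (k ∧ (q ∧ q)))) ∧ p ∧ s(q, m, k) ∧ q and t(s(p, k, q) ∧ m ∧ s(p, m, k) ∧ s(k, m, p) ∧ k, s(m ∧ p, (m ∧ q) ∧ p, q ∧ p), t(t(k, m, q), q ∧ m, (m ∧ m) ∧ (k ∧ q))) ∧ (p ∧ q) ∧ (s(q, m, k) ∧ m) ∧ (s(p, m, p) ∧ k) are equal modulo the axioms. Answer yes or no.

Answer: yes — both canonical forms are k ∧ m ∧ p ∧ q ∧ s(p, m, p) ∧ s(q, m, k) ∧ t(k ∧ m ∧ s(k, m, p) ∧ s(p, k, q) ∧ s(p, m, k), s(m ∧ p, m ∧ p ∧ q, p ∧ q), t(t(k, m, q), m ∧ q, k ∧ m ∧ q))

Derivation:
Left:  s(p, m, p) ∧ q ∧ m ∧ k ∧ t(s(p, k, q) ∧ k ∧ m ∧ s(k, m, p) ∧ s(p, m, k) ∧ k, s(m ∧ p, m ∧ p ∧ q, p ∧ q), t(t(k, m, q), m ∧ q, m ∧ (k ∧ (q ∧ q)))) ∧ p ∧ s(q, m, k) ∧ q
  Inside:  t(s(p, k, q) ∧ k ∧ m ∧ s(k, m, p) ∧ s(p, m, k) ∧ k, s(m ∧ p, m ∧ p ∧ q, p ∧ q), t(t(k, m, q), m ∧ q, m ∧ (k ∧ (q ∧ q))))  →  t(k ∧ m ∧ s(k, m, p) ∧ s(p, k, q) ∧ s(p, m, k), s(m ∧ p, m ∧ p ∧ q, p ∧ q), t(t(k, m, q), m ∧ q, k ∧ m ∧ q))
  Deduplicate:  drop duplicate q
  Sort:  k ∧ m ∧ p ∧ q ∧ s(p, m, p) ∧ s(q, m, k) ∧ t(k ∧ m ∧ s(k, m, p) ∧ s(p, k, q) ∧ s(p, m, k), s(m ∧ p, m ∧ p ∧ q, p ∧ q), t(t(k, m, q), m ∧ q, k ∧ m ∧ q))
Right:  t(s(p, k, q) ∧ m ∧ s(p, m, k) ∧ s(k, m, p) ∧ k, s(m ∧ p, (m ∧ q) ∧ p, q ∧ p), t(t(k, m, q), q ∧ m, (m ∧ m) ∧ (k ∧ q))) ∧ (p ∧ q) ∧ (s(q, m, k) ∧ m) ∧ (s(p, m, p) ∧ k)
  Flatten:  t(s(p, k, q) ∧ m ∧ s(p, m, k) ∧ s(k, m, p) ∧ k, s(m ∧ p, (m ∧ q) ∧ p, q ∧ p), t(t(k, m, q), q ∧ m, (m ∧ m) ∧ (k ∧ q))) ∧ p ∧ q ∧ s(q, m, k) ∧ m ∧ s(p, m, p) ∧ k
  Simplify inside:  t(s(p, k, q) ∧ m ∧ s(p, m, k) ∧ s(k, m, p) ∧ k, s(m ∧ p, (m ∧ q) ∧ p, q ∧ p), t(t(k, m, q), q ∧ m, (m ∧ m) ∧ (k ∧ q)))  →  t(k ∧ m ∧ s(k, m, p) ∧ s(p, k, q) ∧ s(p, m, k), s(m ∧ p, m ∧ p ∧ q, p ∧ q), t(t(k, m, q), m ∧ q, k ∧ m ∧ q))
  Sort arguments:  k ∧ m ∧ p ∧ q ∧ s(p, m, p) ∧ s(q, m, k) ∧ t(k ∧ m ∧ s(k, m, p) ∧ s(p, k, q) ∧ s(p, m, k), s(m ∧ p, m ∧ p ∧ q, p ∧ q), t(t(k, m, q), m ∧ q, k ∧ m ∧ q))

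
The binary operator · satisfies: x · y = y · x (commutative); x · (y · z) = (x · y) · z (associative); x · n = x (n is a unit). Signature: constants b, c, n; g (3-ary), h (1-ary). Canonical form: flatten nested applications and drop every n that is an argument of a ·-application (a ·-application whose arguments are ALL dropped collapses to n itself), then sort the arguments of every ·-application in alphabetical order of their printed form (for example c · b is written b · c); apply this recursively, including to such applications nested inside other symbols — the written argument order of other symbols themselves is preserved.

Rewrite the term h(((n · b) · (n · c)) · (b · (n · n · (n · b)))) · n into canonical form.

Simplify inside:  h(((n · b) · (n · c)) · (b · (n · n · (n · b))))  →  h(b · b · b · c)
Unit:  drop n
Sort:  h(b · b · b · c)

Answer: h(b · b · b · c)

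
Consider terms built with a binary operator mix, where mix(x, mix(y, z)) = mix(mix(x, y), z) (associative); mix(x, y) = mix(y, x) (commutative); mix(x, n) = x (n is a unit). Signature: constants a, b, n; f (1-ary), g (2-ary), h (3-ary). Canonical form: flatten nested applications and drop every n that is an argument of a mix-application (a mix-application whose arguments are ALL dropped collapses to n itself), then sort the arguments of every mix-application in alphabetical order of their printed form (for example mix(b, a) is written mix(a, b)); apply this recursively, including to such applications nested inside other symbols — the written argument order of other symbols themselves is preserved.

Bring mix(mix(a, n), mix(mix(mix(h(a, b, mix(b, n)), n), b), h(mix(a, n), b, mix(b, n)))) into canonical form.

Answer: mix(a, b, h(a, b, b), h(a, b, b))

Derivation:
Flatten:  mix(a, n, h(a, b, mix(b, n)), n, b, h(mix(a, n), b, mix(b, n)))
Simplify inside:  h(a, b, mix(b, n))  →  h(a, b, b)
Simplify inside:  h(mix(a, n), b, mix(b, n))  →  h(a, b, b)
Drop the unit:  drop n (×2)
Sort:  mix(a, b, h(a, b, b), h(a, b, b))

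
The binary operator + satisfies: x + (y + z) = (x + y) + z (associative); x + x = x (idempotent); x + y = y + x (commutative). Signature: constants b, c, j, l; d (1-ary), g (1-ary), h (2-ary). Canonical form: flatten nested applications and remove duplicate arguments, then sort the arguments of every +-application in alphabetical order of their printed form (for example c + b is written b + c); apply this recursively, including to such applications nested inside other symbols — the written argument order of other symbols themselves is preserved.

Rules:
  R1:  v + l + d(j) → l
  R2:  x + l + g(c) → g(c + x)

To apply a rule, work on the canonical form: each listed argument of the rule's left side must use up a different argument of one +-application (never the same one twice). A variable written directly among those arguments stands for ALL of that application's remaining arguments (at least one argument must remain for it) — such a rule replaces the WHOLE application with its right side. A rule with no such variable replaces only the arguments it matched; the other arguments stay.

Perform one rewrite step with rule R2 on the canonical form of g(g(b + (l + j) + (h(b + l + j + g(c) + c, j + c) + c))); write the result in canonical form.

Canonical form:  g(g(b + c + h(b + c + g(c) + j + l, c + j) + j + l))
Match R2:  consume g(c), l;  x := b + c + j
Every leftover argument binds to the variable; the entire application is replaced.
New term:  g(g(b + c + h(g(b + c + j), c + j) + j + l))

Answer: g(g(b + c + h(g(b + c + j), c + j) + j + l))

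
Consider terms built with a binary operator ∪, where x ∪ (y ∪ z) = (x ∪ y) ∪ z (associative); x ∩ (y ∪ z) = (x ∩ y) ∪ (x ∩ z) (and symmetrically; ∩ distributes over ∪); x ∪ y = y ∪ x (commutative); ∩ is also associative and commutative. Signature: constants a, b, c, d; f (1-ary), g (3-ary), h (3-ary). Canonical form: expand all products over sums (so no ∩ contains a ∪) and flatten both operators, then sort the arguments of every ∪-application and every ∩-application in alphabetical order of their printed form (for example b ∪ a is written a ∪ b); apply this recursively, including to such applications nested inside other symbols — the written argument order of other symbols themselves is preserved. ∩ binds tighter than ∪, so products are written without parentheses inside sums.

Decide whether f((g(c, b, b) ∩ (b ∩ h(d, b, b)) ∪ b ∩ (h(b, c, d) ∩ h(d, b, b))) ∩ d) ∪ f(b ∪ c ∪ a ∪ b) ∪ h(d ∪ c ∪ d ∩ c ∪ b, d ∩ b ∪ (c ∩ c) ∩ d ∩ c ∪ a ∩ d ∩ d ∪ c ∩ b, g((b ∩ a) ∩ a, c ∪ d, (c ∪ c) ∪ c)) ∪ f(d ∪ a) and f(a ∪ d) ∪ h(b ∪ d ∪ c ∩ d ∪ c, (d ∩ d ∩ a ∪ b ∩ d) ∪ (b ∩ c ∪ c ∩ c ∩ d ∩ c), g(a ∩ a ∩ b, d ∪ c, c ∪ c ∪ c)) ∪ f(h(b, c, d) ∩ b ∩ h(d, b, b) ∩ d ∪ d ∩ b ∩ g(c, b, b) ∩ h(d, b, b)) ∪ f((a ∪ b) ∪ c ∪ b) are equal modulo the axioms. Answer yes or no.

Left:  f((g(c, b, b) ∩ (b ∩ h(d, b, b)) ∪ b ∩ (h(b, c, d) ∩ h(d, b, b))) ∩ d) ∪ f(b ∪ c ∪ a ∪ b) ∪ h(d ∪ c ∪ d ∩ c ∪ b, d ∩ b ∪ (c ∩ c) ∩ d ∩ c ∪ a ∩ d ∩ d ∪ c ∩ b, g((b ∩ a) ∩ a, c ∪ d, (c ∪ c) ∪ c)) ∪ f(d ∪ a)
  Expand products over sums:  f(b ∩ d ∩ g(c, b, b) ∩ h(d, b, b) ∪ b ∩ d ∩ h(b, c, d) ∩ h(d, b, b)) ∪ f(a ∪ b ∪ b ∪ c) ∪ h(b ∪ c ∪ c ∩ d ∪ d, a ∩ d ∩ d ∪ b ∩ c ∪ b ∩ d ∪ c ∩ c ∩ c ∩ d, g(a ∩ a ∩ b, c ∪ d, c ∪ c ∪ c)) ∪ f(a ∪ d)
  Order the arguments:  f(a ∪ b ∪ b ∪ c) ∪ f(a ∪ d) ∪ f(b ∩ d ∩ g(c, b, b) ∩ h(d, b, b) ∪ b ∩ d ∩ h(b, c, d) ∩ h(d, b, b)) ∪ h(b ∪ c ∪ c ∩ d ∪ d, a ∩ d ∩ d ∪ b ∩ c ∪ b ∩ d ∪ c ∩ c ∩ c ∩ d, g(a ∩ a ∩ b, c ∪ d, c ∪ c ∪ c))
Right:  f(a ∪ d) ∪ h(b ∪ d ∪ c ∩ d ∪ c, (d ∩ d ∩ a ∪ b ∩ d) ∪ (b ∩ c ∪ c ∩ c ∩ d ∩ c), g(a ∩ a ∩ b, d ∪ c, c ∪ c ∪ c)) ∪ f(h(b, c, d) ∩ b ∩ h(d, b, b) ∩ d ∪ d ∩ b ∩ g(c, b, b) ∩ h(d, b, b)) ∪ f((a ∪ b) ∪ c ∪ b)
  Un-nest:  f(a ∪ d) ∪ h(b ∪ c ∪ c ∩ d ∪ d, a ∩ d ∩ d ∪ b ∩ c ∪ b ∩ d ∪ c ∩ c ∩ c ∩ d, g(a ∩ a ∩ b, c ∪ d, c ∪ c ∪ c)) ∪ f(b ∩ d ∩ g(c, b, b) ∩ h(d, b, b) ∪ b ∩ d ∩ h(b, c, d) ∩ h(d, b, b)) ∪ f(a ∪ b ∪ b ∪ c)
  Sort:  f(a ∪ b ∪ b ∪ c) ∪ f(a ∪ d) ∪ f(b ∩ d ∩ g(c, b, b) ∩ h(d, b, b) ∪ b ∩ d ∩ h(b, c, d) ∩ h(d, b, b)) ∪ h(b ∪ c ∪ c ∩ d ∪ d, a ∩ d ∩ d ∪ b ∩ c ∪ b ∩ d ∪ c ∩ c ∩ c ∩ d, g(a ∩ a ∩ b, c ∪ d, c ∪ c ∪ c))

Answer: yes — both canonical forms are f(a ∪ b ∪ b ∪ c) ∪ f(a ∪ d) ∪ f(b ∩ d ∩ g(c, b, b) ∩ h(d, b, b) ∪ b ∩ d ∩ h(b, c, d) ∩ h(d, b, b)) ∪ h(b ∪ c ∪ c ∩ d ∪ d, a ∩ d ∩ d ∪ b ∩ c ∪ b ∩ d ∪ c ∩ c ∩ c ∩ d, g(a ∩ a ∩ b, c ∪ d, c ∪ c ∪ c))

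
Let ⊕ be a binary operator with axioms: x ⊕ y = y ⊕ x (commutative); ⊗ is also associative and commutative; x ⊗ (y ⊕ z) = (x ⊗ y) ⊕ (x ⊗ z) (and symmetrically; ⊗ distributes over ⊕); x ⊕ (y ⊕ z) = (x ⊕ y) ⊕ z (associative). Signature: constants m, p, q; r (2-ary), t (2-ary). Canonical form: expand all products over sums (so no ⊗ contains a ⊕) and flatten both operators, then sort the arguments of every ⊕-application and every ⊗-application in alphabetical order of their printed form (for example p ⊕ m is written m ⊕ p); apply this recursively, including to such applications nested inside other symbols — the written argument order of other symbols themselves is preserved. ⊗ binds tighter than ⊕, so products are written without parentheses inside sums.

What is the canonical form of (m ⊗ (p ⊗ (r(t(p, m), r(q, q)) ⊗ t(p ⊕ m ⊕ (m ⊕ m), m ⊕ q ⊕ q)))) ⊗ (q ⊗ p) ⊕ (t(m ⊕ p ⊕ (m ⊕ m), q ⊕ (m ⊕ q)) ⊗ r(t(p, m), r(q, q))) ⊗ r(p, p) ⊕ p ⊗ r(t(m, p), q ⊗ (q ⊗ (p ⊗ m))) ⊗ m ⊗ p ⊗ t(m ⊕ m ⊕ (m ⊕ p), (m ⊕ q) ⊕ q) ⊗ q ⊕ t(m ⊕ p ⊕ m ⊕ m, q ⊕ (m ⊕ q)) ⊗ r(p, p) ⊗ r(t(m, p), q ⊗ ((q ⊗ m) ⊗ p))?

Answer: m ⊗ p ⊗ p ⊗ q ⊗ r(t(m, p), m ⊗ p ⊗ q ⊗ q) ⊗ t(m ⊕ m ⊕ m ⊕ p, m ⊕ q ⊕ q) ⊕ m ⊗ p ⊗ p ⊗ q ⊗ r(t(p, m), r(q, q)) ⊗ t(m ⊕ m ⊕ m ⊕ p, m ⊕ q ⊕ q) ⊕ r(p, p) ⊗ r(t(m, p), m ⊗ p ⊗ q ⊗ q) ⊗ t(m ⊕ m ⊕ m ⊕ p, m ⊕ q ⊕ q) ⊕ r(p, p) ⊗ r(t(p, m), r(q, q)) ⊗ t(m ⊕ m ⊕ m ⊕ p, m ⊕ q ⊕ q)

Derivation:
Un-nest:  m ⊗ p ⊗ p ⊗ q ⊗ r(t(p, m), r(q, q)) ⊗ t(m ⊕ m ⊕ m ⊕ p, m ⊕ q ⊕ q) ⊕ r(p, p) ⊗ r(t(p, m), r(q, q)) ⊗ t(m ⊕ m ⊕ m ⊕ p, m ⊕ q ⊕ q) ⊕ m ⊗ p ⊗ p ⊗ q ⊗ r(t(m, p), m ⊗ p ⊗ q ⊗ q) ⊗ t(m ⊕ m ⊕ m ⊕ p, m ⊕ q ⊕ q) ⊕ r(p, p) ⊗ r(t(m, p), m ⊗ p ⊗ q ⊗ q) ⊗ t(m ⊕ m ⊕ m ⊕ p, m ⊕ q ⊕ q)
Sort arguments:  m ⊗ p ⊗ p ⊗ q ⊗ r(t(m, p), m ⊗ p ⊗ q ⊗ q) ⊗ t(m ⊕ m ⊕ m ⊕ p, m ⊕ q ⊕ q) ⊕ m ⊗ p ⊗ p ⊗ q ⊗ r(t(p, m), r(q, q)) ⊗ t(m ⊕ m ⊕ m ⊕ p, m ⊕ q ⊕ q) ⊕ r(p, p) ⊗ r(t(m, p), m ⊗ p ⊗ q ⊗ q) ⊗ t(m ⊕ m ⊕ m ⊕ p, m ⊕ q ⊕ q) ⊕ r(p, p) ⊗ r(t(p, m), r(q, q)) ⊗ t(m ⊕ m ⊕ m ⊕ p, m ⊕ q ⊕ q)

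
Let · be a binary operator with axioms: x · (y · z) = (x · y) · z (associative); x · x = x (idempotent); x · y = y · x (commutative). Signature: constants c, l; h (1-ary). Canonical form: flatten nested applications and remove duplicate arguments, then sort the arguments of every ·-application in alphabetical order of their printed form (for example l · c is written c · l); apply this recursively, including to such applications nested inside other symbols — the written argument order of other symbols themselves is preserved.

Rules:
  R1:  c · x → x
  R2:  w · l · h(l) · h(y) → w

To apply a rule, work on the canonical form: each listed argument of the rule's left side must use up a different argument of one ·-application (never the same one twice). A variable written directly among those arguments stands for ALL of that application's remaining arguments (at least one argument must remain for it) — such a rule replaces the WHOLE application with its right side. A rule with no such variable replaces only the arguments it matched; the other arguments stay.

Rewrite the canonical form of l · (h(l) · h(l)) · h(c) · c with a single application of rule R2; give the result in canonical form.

Canonical form:  c · h(c) · h(l) · l
Apply R2:  consuming h(c), h(l), l;  w := c, y := c
The variable takes the whole remainder — replace the entire application.
Giving:  c

Answer: c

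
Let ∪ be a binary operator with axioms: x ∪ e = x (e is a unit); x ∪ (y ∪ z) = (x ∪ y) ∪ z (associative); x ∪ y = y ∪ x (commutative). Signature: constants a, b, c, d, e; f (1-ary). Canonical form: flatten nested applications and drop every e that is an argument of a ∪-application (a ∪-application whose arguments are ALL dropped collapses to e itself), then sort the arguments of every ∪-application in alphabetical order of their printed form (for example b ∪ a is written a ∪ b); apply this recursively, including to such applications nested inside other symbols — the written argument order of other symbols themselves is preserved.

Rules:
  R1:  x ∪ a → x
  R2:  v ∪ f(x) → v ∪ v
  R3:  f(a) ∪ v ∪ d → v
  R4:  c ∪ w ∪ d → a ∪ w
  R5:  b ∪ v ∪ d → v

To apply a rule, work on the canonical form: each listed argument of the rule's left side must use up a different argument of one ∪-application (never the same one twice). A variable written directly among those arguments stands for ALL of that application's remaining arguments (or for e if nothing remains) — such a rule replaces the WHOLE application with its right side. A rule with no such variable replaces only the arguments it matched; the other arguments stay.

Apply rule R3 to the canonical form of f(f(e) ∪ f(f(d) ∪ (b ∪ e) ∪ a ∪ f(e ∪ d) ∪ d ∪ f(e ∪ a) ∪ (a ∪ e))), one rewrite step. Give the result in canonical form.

Answer: f(f(a ∪ a ∪ b ∪ f(d) ∪ f(d)) ∪ f(e))

Derivation:
Canonical form:  f(f(a ∪ a ∪ b ∪ d ∪ f(a) ∪ f(d) ∪ f(d)) ∪ f(e))
Apply R3:  consuming d, f(a);  v := a ∪ a ∪ b ∪ f(d) ∪ f(d)
The extension variable absorbs all remaining arguments, so the whole application is rewritten.
Giving:  f(f(a ∪ a ∪ b ∪ f(d) ∪ f(d)) ∪ f(e))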